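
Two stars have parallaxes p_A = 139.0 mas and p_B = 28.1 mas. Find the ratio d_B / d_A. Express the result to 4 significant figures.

Since d = 1/p, d_B/d_A = p_A/p_B.
= 139.0 / 28.1 = 4.9466.

4.947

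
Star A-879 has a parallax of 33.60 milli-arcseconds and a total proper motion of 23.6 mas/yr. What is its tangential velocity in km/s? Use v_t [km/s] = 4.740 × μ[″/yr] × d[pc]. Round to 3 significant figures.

d = 1/p = 1/0.03360″ = 29.762 pc.
μ = 23.6 mas/yr = 0.0236 ″/yr.
v_t = 4.74 × μ × d = 4.74 × 0.0236 × 29.762 = 3.3293 km/s.

3.33 km/s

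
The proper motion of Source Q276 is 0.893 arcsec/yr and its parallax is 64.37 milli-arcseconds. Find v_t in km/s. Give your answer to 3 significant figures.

d = 1/p = 1/0.06437″ = 15.535 pc.
v_t = 4.74 × μ × d = 4.74 × 0.893 × 15.535 = 65.757 km/s.

65.8 km/s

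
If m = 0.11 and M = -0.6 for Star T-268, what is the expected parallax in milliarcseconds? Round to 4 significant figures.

72.11 mas

m − M = 0.11 − (-0.6) = 0.71.
d = 10^((m−M)/5 + 1) = 10^1.142 = 13.868 pc.
p = 1/d = 1/13.868 = 0.072108 arcsec = 72.108 mas.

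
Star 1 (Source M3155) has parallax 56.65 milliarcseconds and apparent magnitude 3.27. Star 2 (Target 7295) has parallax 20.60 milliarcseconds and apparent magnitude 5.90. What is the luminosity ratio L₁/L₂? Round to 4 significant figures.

L₁/L₂ = 1.491

d₁ = 1/p₁ = 1/0.05665″ = 17.652 pc; d₂ = 1/p₂ = 1/0.02060″ = 48.544 pc.
M₁ = m₁ − 5 log₁₀ d₁ + 5 = 3.27 − 6.2340 + 5 = 2.0360.
M₂ = 5.90 − 8.4307 + 5 = 2.4693.
L₁/L₂ = 10^(0.4(M₂ − M₁)) = 10^(0.4 × 0.4333) = 10^0.17332 = 1.4905.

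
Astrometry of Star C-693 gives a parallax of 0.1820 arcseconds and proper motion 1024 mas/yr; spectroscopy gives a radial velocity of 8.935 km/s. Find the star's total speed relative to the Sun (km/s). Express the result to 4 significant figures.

28.13 km/s

d = 1/p = 1/0.1820″ = 5.4945 pc.
μ = 1024 mas/yr = 1.024 ″/yr.
v_t = 4.740 μ d = 4.740 × 1.024 × 5.4945 = 26.669 km/s.
v = √(v_r² + v_t²) = √(8.935² + 26.669²) = √791.07 = 28.126 km/s.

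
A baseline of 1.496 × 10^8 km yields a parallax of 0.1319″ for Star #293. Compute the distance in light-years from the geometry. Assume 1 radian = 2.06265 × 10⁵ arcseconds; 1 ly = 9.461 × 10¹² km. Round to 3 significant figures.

θ = 0.1319″ = 0.1319/206265 = 6.3947 × 10^-7 rad.
d = B/θ = (1.496 × 10^8) / (6.3947 × 10^-7) = 2.3394 × 10^14 km = (2.3394 × 10^14) / (9.461 × 10^12) ly = 24.727 ly.

24.7 ly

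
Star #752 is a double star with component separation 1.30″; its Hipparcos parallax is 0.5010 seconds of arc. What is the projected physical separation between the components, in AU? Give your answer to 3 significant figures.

d = 1/p = 1/0.5010″ = 1.996 pc.
At distance d (pc), an angle of θ arcsec spans θ·d AU: s = 1.30 × 1.996 = 2.5948 AU.

2.59 AU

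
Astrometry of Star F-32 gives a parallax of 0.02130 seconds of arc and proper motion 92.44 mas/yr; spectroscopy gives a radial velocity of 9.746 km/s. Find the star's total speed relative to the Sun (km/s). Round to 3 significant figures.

d = 1/p = 1/0.02130″ = 46.948 pc.
μ = 92.44 mas/yr = 0.09244 ″/yr.
v_t = 4.740 μ d = 4.740 × 0.09244 × 46.948 = 20.571 km/s.
v = √(v_r² + v_t²) = √(9.746² + 20.571²) = √518.151 = 22.763 km/s.

22.8 km/s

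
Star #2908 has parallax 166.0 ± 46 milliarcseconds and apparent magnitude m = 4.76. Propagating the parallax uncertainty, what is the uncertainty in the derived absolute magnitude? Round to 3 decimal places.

M = m − 5 log₁₀ d + 5 = m + 5 log₁₀ p + 5, so ∂M/∂p = 5/(p ln 10).
σ_M = (5/ln 10) · (σ_p/p) = 2.1715 × 46/166.0 = 2.1715 × 0.27711 = 0.60174.

σ_M = 0.602 mag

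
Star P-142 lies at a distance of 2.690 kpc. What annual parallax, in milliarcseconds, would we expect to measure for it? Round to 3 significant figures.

0.372 mas

d = 2.690 kpc = 2690 pc.
p = 1/d = 1/2690 = 0.00037175 arcsec.
= 0.00037175 × 1000 = 0.37175 mas.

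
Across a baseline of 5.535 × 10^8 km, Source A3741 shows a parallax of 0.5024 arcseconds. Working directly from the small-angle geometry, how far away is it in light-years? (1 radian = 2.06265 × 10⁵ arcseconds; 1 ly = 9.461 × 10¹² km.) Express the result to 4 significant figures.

24.02 ly

θ = 0.5024″ = 0.5024/206265 = 2.4357 × 10^-6 rad.
d = B/θ = (5.535 × 10^8) / (2.4357 × 10^-6) = 2.2724 × 10^14 km = (2.2724 × 10^14) / (9.461 × 10^12) ly = 24.019 ly.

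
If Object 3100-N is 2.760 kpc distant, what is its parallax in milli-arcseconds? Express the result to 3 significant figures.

0.362 mas

d = 2.760 kpc = 2760 pc.
p = 1/d = 1/2760 = 0.00036232 arcsec.
= 0.00036232 × 1000 = 0.36232 mas.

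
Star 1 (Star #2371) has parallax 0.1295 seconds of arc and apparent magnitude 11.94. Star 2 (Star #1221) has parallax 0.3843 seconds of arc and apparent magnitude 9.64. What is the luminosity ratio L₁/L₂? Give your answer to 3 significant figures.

d₁ = 1/p₁ = 1/0.1295″ = 7.722 pc; d₂ = 1/p₂ = 1/0.3843″ = 2.6021 pc.
M₁ = m₁ − 5 log₁₀ d₁ + 5 = 11.94 − 4.4386 + 5 = 12.5014.
M₂ = 9.64 − 2.0766 + 5 = 12.5634.
L₁/L₂ = 10^(0.4(M₂ − M₁)) = 10^(0.4 × 0.0620) = 10^0.02480 = 1.0588.

L₁/L₂ = 1.06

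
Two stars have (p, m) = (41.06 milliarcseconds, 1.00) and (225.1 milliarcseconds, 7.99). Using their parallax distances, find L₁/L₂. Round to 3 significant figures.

L₁/L₂ = 18800

d₁ = 1/p₁ = 1/0.04106″ = 24.355 pc; d₂ = 1/p₂ = 1/0.2251″ = 4.4425 pc.
M₁ = m₁ − 5 log₁₀ d₁ + 5 = 1.00 − 6.9329 + 5 = -0.9329.
M₂ = 7.99 − 3.2381 + 5 = 9.7519.
L₁/L₂ = 10^(0.4(M₂ − M₁)) = 10^(0.4 × 10.6848) = 10^4.27392 = 18790.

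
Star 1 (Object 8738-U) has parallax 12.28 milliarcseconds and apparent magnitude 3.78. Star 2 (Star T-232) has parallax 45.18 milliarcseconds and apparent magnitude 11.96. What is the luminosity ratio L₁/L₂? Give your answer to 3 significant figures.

L₁/L₂ = 25300

d₁ = 1/p₁ = 1/0.01228″ = 81.433 pc; d₂ = 1/p₂ = 1/0.04518″ = 22.134 pc.
M₁ = m₁ − 5 log₁₀ d₁ + 5 = 3.78 − 9.5540 + 5 = -0.7740.
M₂ = 11.96 − 6.7253 + 5 = 10.2347.
L₁/L₂ = 10^(0.4(M₂ − M₁)) = 10^(0.4 × 11.0087) = 10^4.40348 = 25321.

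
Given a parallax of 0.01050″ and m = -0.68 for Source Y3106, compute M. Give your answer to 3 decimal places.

d = 1/p = 1/0.01050″ = 95.238 pc.
m − M = 5 log₁₀(95.238) − 5 = 9.8941 − 5 = 4.8941.
M = m − (m − M) = -0.68 − 4.8941 = -5.574.

M = -5.574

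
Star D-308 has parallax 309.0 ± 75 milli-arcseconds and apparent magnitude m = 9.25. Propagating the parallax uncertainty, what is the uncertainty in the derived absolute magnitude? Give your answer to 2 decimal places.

M = m − 5 log₁₀ d + 5 = m + 5 log₁₀ p + 5, so ∂M/∂p = 5/(p ln 10).
σ_M = (5/ln 10) · (σ_p/p) = 2.1715 × 75/309.0 = 2.1715 × 0.24272 = 0.52707.

σ_M = 0.53 mag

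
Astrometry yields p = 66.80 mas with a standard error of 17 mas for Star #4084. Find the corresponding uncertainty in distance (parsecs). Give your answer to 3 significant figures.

3.81 pc

d = 1/p, so σ_d = σ_p / p².
σ_d = 0.0170 / (0.06680)² = 0.0170 / 0.0044622 = 3.8098 pc.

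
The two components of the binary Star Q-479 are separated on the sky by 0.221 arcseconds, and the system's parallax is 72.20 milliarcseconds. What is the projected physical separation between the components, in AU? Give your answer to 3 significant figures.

3.06 AU

d = 1/p = 1/0.07220″ = 13.85 pc.
At distance d (pc), an angle of θ arcsec spans θ·d AU: s = 0.221 × 13.85 = 3.0609 AU.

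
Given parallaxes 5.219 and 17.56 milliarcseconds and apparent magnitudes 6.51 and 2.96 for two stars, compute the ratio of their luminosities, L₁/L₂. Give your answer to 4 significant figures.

d₁ = 1/p₁ = 1/0.005219″ = 191.61 pc; d₂ = 1/p₂ = 1/0.01756″ = 56.948 pc.
M₁ = m₁ − 5 log₁₀ d₁ + 5 = 6.51 − 11.4121 + 5 = 0.0979.
M₂ = 2.96 − 8.7774 + 5 = -0.8174.
L₁/L₂ = 10^(0.4(M₂ − M₁)) = 10^(0.4 × (-0.9153)) = 10^(-0.36612) = 0.43041.

L₁/L₂ = 0.4304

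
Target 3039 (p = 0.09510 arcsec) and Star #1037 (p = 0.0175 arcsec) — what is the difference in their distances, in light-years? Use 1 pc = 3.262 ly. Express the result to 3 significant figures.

d_A = 1/0.09510″ = 10.515 pc; d_B = 1/0.01750″ = 57.143 pc.
|d_B − d_A| = |57.143 − 10.515| = 46.628 pc = 46.628 × 3.262 ly = 152.1 ly.

152 ly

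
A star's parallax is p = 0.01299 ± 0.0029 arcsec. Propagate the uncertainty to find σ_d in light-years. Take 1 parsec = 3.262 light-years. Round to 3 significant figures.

d = 1/p, so σ_d = σ_p / p².
σ_d = 0.00290 / (0.01299)² = 0.00290 / 0.00016874 = 17.186 pc = 17.186 × 3.262 ly = 56.061 ly.

56.1 ly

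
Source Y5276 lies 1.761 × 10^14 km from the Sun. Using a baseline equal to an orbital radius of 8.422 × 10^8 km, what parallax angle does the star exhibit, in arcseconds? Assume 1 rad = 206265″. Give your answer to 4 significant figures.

θ ≈ B/d = (8.422 × 10^8) / (1.761 × 10^14) = 4.7825 × 10^-6 rad.
In arcseconds: 4.7825 × 10^-6 × 206265 = 0.98646″.

0.9865 arcsec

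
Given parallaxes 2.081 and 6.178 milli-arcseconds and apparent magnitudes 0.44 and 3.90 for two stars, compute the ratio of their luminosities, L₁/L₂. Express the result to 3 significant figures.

L₁/L₂ = 213

d₁ = 1/p₁ = 1/0.002081″ = 480.54 pc; d₂ = 1/p₂ = 1/0.006178″ = 161.86 pc.
M₁ = m₁ − 5 log₁₀ d₁ + 5 = 0.44 − 13.4086 + 5 = -7.9686.
M₂ = 3.90 − 11.0457 + 5 = -2.1457.
L₁/L₂ = 10^(0.4(M₂ − M₁)) = 10^(0.4 × 5.8229) = 10^2.32916 = 213.38.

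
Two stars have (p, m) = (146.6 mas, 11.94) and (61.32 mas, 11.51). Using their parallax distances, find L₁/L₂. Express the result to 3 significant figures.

L₁/L₂ = 0.118

d₁ = 1/p₁ = 1/0.1466″ = 6.8213 pc; d₂ = 1/p₂ = 1/0.06132″ = 16.308 pc.
M₁ = m₁ − 5 log₁₀ d₁ + 5 = 11.94 − 4.1693 + 5 = 12.7707.
M₂ = 11.51 − 6.0620 + 5 = 10.4480.
L₁/L₂ = 10^(0.4(M₂ − M₁)) = 10^(0.4 × (-2.3227)) = 10^(-0.92908) = 0.11774.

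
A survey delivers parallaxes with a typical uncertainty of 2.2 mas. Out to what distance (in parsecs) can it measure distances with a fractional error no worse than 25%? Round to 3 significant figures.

σ_d/d = σ_p/p, so the condition is σ_p/p ≤ 0.25, i.e. p ≥ σ_p/0.25.
p_min = 2.2/0.25 = 8.8 mas = 0.0088 arcsec.
d_max = 1/p_min = 1/0.0088 = 113.64 pc.

114 pc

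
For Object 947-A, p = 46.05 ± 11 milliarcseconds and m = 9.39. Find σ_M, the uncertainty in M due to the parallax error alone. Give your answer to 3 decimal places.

M = m − 5 log₁₀ d + 5 = m + 5 log₁₀ p + 5, so ∂M/∂p = 5/(p ln 10).
σ_M = (5/ln 10) · (σ_p/p) = 2.1715 × 11/46.05 = 2.1715 × 0.23887 = 0.51871.

σ_M = 0.519 mag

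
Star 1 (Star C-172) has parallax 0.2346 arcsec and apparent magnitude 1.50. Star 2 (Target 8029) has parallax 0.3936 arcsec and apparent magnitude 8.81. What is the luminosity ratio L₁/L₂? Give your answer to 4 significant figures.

d₁ = 1/p₁ = 1/0.2346″ = 4.2626 pc; d₂ = 1/p₂ = 1/0.3936″ = 2.5407 pc.
M₁ = m₁ − 5 log₁₀ d₁ + 5 = 1.50 − 3.1484 + 5 = 3.3516.
M₂ = 8.81 − 2.0248 + 5 = 11.7852.
L₁/L₂ = 10^(0.4(M₂ − M₁)) = 10^(0.4 × 8.4336) = 10^3.37344 = 2362.9.

L₁/L₂ = 2363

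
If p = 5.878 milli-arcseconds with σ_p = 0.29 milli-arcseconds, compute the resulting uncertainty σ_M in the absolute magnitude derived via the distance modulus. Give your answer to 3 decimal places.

M = m − 5 log₁₀ d + 5 = m + 5 log₁₀ p + 5, so ∂M/∂p = 5/(p ln 10).
σ_M = (5/ln 10) · (σ_p/p) = 2.1715 × 0.29/5.878 = 2.1715 × 0.049337 = 0.10714.

σ_M = 0.107 mag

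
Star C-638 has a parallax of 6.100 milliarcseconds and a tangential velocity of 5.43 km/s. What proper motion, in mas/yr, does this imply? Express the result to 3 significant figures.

6.99 mas/yr

d = 1/p = 1/0.006100″ = 163.93 pc.
μ = v_t / (4.74 d) = 5.43 / (4.74 × 163.93) = 5.43 / 777.03 = 0.0069881 ″/yr = 6.9881 mas/yr.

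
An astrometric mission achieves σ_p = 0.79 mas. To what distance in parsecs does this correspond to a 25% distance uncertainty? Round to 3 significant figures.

σ_d/d = σ_p/p, so the condition is σ_p/p ≤ 0.25, i.e. p ≥ σ_p/0.25.
p_min = 0.79/0.25 = 3.16 mas = 0.00316 arcsec.
d_max = 1/p_min = 1/0.00316 = 316.46 pc.

316 pc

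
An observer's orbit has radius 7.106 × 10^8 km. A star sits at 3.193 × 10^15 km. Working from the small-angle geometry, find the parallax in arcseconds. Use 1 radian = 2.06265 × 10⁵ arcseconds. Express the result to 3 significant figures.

0.0459 arcsec

θ ≈ B/d = (7.106 × 10^8) / (3.193 × 10^15) = 2.2255 × 10^-7 rad.
In arcseconds: 2.2255 × 10^-7 × 206265 = 0.045904″.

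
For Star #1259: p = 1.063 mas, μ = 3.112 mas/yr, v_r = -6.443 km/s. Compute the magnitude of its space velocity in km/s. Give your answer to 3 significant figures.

d = 1/p = 1/0.001063″ = 940.73 pc.
μ = 3.112 mas/yr = 0.003112 ″/yr.
v_t = 4.740 μ d = 4.740 × 0.003112 × 940.73 = 13.877 km/s.
v = √(v_r² + v_t²) = √((-6.443)² + 13.877²) = √234.083 = 15.3 km/s.

15.3 km/s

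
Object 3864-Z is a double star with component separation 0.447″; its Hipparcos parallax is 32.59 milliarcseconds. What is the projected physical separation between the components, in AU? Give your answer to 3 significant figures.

13.7 AU

d = 1/p = 1/0.03259″ = 30.684 pc.
At distance d (pc), an angle of θ arcsec spans θ·d AU: s = 0.447 × 30.684 = 13.716 AU.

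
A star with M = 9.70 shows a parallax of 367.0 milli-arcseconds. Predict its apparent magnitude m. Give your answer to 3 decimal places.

m = 6.877

d = 1/p = 1/0.3670″ = 2.7248 pc.
m − M = 5 log₁₀ d − 5 = 5 log₁₀(2.7248) − 5 = 2.1767 − 5 = -2.8233.
m = M + (m − M) = 9.70 + (-2.8233) = 6.877.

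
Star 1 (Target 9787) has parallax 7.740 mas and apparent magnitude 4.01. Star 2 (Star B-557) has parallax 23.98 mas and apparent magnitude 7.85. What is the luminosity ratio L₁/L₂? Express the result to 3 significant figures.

d₁ = 1/p₁ = 1/0.007740″ = 129.2 pc; d₂ = 1/p₂ = 1/0.02398″ = 41.701 pc.
M₁ = m₁ − 5 log₁₀ d₁ + 5 = 4.01 − 10.5563 + 5 = -1.5463.
M₂ = 7.85 − 8.1007 + 5 = 4.7493.
L₁/L₂ = 10^(0.4(M₂ − M₁)) = 10^(0.4 × 6.2956) = 10^2.51824 = 329.79.

L₁/L₂ = 330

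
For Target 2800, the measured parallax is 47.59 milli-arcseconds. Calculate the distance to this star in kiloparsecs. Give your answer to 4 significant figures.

0.02101 kpc

p = 47.59 milli-arcseconds = 0.04759 arcsec.
d = 1/p = 1/0.04759 = 21.013 pc.
= 0.021013 kpc.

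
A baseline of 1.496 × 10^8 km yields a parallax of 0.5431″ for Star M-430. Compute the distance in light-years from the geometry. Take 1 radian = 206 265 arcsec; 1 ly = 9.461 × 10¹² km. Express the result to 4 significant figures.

θ = 0.5431″ = 0.5431/206265 = 2.6330 × 10^-6 rad.
d = B/θ = (1.496 × 10^8) / (2.6330 × 10^-6) = 5.6817 × 10^13 km = (5.6817 × 10^13) / (9.461 × 10^12) ly = 6.0054 ly.

6.005 ly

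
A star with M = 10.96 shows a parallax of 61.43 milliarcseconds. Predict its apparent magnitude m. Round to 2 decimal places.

m = 12.02

d = 1/p = 1/0.06143″ = 16.279 pc.
m − M = 5 log₁₀ d − 5 = 5 log₁₀(16.279) − 5 = 6.0581 − 5 = 1.0581.
m = M + (m − M) = 10.96 + 1.0581 = 12.02.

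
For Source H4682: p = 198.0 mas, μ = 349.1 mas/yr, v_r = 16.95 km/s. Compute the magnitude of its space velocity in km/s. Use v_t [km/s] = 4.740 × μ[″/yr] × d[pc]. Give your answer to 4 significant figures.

d = 1/p = 1/0.1980″ = 5.0505 pc.
μ = 349.1 mas/yr = 0.3491 ″/yr.
v_t = 4.740 μ d = 4.740 × 0.3491 × 5.0505 = 8.3572 km/s.
v = √(v_r² + v_t²) = √(16.95² + 8.3572²) = √357.145 = 18.898 km/s.

18.90 km/s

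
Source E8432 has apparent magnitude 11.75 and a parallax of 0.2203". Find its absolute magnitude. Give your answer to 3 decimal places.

d = 1/p = 1/0.2203″ = 4.5393 pc.
m − M = 5 log₁₀(4.5393) − 5 = 3.2849 − 5 = -1.7151.
M = m − (m − M) = 11.75 − (-1.7151) = 13.465.

M = 13.465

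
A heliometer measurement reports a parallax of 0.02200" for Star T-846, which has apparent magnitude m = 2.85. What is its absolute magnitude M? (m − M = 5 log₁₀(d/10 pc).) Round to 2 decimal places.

d = 1/p = 1/0.02200″ = 45.455 pc.
m − M = 5 log₁₀(45.455) − 5 = 8.2879 − 5 = 3.2879.
M = m − (m − M) = 2.85 − 3.2879 = -0.44.

M = -0.44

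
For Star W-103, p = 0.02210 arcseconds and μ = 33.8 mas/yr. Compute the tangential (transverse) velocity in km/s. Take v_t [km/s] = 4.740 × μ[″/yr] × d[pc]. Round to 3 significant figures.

d = 1/p = 1/0.02210″ = 45.249 pc.
μ = 33.8 mas/yr = 0.0338 ″/yr.
v_t = 4.74 × μ × d = 4.74 × 0.0338 × 45.249 = 7.2494 km/s.

7.25 km/s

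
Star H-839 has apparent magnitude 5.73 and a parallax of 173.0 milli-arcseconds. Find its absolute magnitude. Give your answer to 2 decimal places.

d = 1/p = 1/0.1730″ = 5.7803 pc.
m − M = 5 log₁₀(5.7803) − 5 = 3.8098 − 5 = -1.1902.
M = m − (m − M) = 5.73 − (-1.1902) = 6.92.

M = 6.92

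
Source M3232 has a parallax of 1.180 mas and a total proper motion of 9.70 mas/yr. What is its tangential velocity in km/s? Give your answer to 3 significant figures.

39.0 km/s

d = 1/p = 1/0.001180″ = 847.46 pc.
μ = 9.70 mas/yr = 0.00970 ″/yr.
v_t = 4.74 × μ × d = 4.74 × 0.00970 × 847.46 = 38.965 km/s.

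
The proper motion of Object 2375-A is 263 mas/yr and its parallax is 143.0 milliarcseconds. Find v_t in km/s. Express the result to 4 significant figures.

8.718 km/s

d = 1/p = 1/0.1430″ = 6.993 pc.
μ = 263 mas/yr = 0.263 ″/yr.
v_t = 4.74 × μ × d = 4.74 × 0.263 × 6.993 = 8.7176 km/s.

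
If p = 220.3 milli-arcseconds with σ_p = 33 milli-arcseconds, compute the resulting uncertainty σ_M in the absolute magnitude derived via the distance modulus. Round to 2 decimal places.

σ_M = 0.33 mag

M = m − 5 log₁₀ d + 5 = m + 5 log₁₀ p + 5, so ∂M/∂p = 5/(p ln 10).
σ_M = (5/ln 10) · (σ_p/p) = 2.1715 × 33/220.3 = 2.1715 × 0.1498 = 0.32529.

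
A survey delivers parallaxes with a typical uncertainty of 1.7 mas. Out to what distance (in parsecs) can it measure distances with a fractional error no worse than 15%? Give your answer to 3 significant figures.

88.2 pc

σ_d/d = σ_p/p, so the condition is σ_p/p ≤ 0.15, i.e. p ≥ σ_p/0.15.
p_min = 1.7/0.15 = 11.333 mas = 0.011333 arcsec.
d_max = 1/p_min = 1/0.011333 = 88.238 pc.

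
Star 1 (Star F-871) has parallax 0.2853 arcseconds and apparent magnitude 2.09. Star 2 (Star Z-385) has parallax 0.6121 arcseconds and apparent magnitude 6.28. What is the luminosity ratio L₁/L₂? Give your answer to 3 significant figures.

L₁/L₂ = 218

d₁ = 1/p₁ = 1/0.2853″ = 3.5051 pc; d₂ = 1/p₂ = 1/0.6121″ = 1.6337 pc.
M₁ = m₁ − 5 log₁₀ d₁ + 5 = 2.09 − 2.7235 + 5 = 4.3665.
M₂ = 6.28 − 1.0659 + 5 = 10.2141.
L₁/L₂ = 10^(0.4(M₂ − M₁)) = 10^(0.4 × 5.8476) = 10^2.33904 = 218.29.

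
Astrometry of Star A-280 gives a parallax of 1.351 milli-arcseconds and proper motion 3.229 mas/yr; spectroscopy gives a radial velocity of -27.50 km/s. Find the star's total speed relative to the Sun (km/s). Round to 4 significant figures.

d = 1/p = 1/0.001351″ = 740.19 pc.
μ = 3.229 mas/yr = 0.003229 ″/yr.
v_t = 4.740 μ d = 4.740 × 0.003229 × 740.19 = 11.329 km/s.
v = √(v_r² + v_t²) = √((-27.50)² + 11.329²) = √884.596 = 29.742 km/s.

29.74 km/s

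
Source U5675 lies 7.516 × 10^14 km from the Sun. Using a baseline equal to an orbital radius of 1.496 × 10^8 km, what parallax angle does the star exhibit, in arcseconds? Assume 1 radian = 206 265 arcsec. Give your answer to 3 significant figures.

θ ≈ B/d = (1.496 × 10^8) / (7.516 × 10^14) = 1.9904 × 10^-7 rad.
In arcseconds: 1.9904 × 10^-7 × 206265 = 0.041055″.

0.0411 arcsec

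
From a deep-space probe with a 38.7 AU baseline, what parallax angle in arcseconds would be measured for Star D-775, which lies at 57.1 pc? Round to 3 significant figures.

p (arcsec) = B (AU) / d (pc).
p = 38.7 / 57.1 = 0.67776 arcsec.

0.678 arcsec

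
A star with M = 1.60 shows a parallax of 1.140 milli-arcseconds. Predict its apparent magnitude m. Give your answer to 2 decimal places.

d = 1/p = 1/0.001140″ = 877.19 pc.
m − M = 5 log₁₀ d − 5 = 5 log₁₀(877.19) − 5 = 14.7155 − 5 = 9.7155.
m = M + (m − M) = 1.60 + 9.7155 = 11.32.

m = 11.32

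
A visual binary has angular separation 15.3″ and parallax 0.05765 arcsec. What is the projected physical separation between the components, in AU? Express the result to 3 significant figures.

d = 1/p = 1/0.05765″ = 17.346 pc.
At distance d (pc), an angle of θ arcsec spans θ·d AU: s = 15.3 × 17.346 = 265.39 AU.

265 AU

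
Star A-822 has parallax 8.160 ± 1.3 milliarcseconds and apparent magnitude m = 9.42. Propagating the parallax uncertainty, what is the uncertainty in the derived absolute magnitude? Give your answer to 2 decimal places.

σ_M = 0.35 mag

M = m − 5 log₁₀ d + 5 = m + 5 log₁₀ p + 5, so ∂M/∂p = 5/(p ln 10).
σ_M = (5/ln 10) · (σ_p/p) = 2.1715 × 1.3/8.160 = 2.1715 × 0.15931 = 0.34594.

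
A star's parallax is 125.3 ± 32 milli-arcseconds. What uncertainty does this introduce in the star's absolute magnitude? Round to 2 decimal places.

M = m − 5 log₁₀ d + 5 = m + 5 log₁₀ p + 5, so ∂M/∂p = 5/(p ln 10).
σ_M = (5/ln 10) · (σ_p/p) = 2.1715 × 32/125.3 = 2.1715 × 0.25539 = 0.55458.

σ_M = 0.55 mag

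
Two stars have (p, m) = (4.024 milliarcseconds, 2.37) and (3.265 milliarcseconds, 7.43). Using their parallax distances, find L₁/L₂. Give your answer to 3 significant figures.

d₁ = 1/p₁ = 1/0.004024″ = 248.51 pc; d₂ = 1/p₂ = 1/0.003265″ = 306.28 pc.
M₁ = m₁ − 5 log₁₀ d₁ + 5 = 2.37 − 11.9767 + 5 = -4.6067.
M₂ = 7.43 − 12.4306 + 5 = -0.0006.
L₁/L₂ = 10^(0.4(M₂ − M₁)) = 10^(0.4 × 4.6061) = 10^1.84244 = 69.573.

L₁/L₂ = 69.6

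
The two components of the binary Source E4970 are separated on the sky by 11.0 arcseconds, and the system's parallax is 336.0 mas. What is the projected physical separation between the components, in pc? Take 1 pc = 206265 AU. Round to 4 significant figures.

0.0001587 pc

d = 1/p = 1/0.3360″ = 2.9762 pc.
At distance d (pc), an angle of θ arcsec spans θ·d AU: s = 11.0 × 2.9762 = 32.738 AU.
= 32.738 / 206265 = 0.00015872 pc.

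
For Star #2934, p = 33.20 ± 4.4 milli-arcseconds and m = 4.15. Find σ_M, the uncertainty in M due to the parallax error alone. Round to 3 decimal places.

M = m − 5 log₁₀ d + 5 = m + 5 log₁₀ p + 5, so ∂M/∂p = 5/(p ln 10).
σ_M = (5/ln 10) · (σ_p/p) = 2.1715 × 4.4/33.20 = 2.1715 × 0.13253 = 0.28779.

σ_M = 0.288 mag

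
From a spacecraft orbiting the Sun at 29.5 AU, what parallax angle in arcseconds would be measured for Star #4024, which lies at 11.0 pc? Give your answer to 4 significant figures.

p (arcsec) = B (AU) / d (pc).
p = 29.5 / 11.0 = 2.6818 arcsec.

2.682 arcsec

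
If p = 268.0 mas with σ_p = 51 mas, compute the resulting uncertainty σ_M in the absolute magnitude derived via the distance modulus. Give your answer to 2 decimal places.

σ_M = 0.41 mag

M = m − 5 log₁₀ d + 5 = m + 5 log₁₀ p + 5, so ∂M/∂p = 5/(p ln 10).
σ_M = (5/ln 10) · (σ_p/p) = 2.1715 × 51/268.0 = 2.1715 × 0.1903 = 0.41324.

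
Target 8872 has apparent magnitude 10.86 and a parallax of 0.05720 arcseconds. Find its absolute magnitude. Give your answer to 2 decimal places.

d = 1/p = 1/0.05720″ = 17.483 pc.
m − M = 5 log₁₀(17.483) − 5 = 6.2131 − 5 = 1.2131.
M = m − (m − M) = 10.86 − 1.2131 = 9.65.

M = 9.65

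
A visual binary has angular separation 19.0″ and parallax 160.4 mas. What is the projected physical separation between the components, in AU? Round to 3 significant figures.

118 AU

d = 1/p = 1/0.1604″ = 6.2344 pc.
At distance d (pc), an angle of θ arcsec spans θ·d AU: s = 19.0 × 6.2344 = 118.45 AU.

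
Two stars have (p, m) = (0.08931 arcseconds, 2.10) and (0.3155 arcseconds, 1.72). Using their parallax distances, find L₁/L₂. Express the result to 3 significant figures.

d₁ = 1/p₁ = 1/0.08931″ = 11.197 pc; d₂ = 1/p₂ = 1/0.3155″ = 3.1696 pc.
M₁ = m₁ − 5 log₁₀ d₁ + 5 = 2.10 − 5.2455 + 5 = 1.8545.
M₂ = 1.72 − 2.5050 + 5 = 4.2150.
L₁/L₂ = 10^(0.4(M₂ − M₁)) = 10^(0.4 × 2.3605) = 10^0.94420 = 8.7943.

L₁/L₂ = 8.79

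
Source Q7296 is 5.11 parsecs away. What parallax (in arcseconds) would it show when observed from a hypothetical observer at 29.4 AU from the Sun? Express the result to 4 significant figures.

5.753 arcsec

p (arcsec) = B (AU) / d (pc).
p = 29.4 / 5.11 = 5.7534 arcsec.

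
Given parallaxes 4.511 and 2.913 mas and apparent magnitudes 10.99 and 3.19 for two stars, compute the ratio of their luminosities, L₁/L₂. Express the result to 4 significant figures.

L₁/L₂ = 0.0003163

d₁ = 1/p₁ = 1/0.004511″ = 221.68 pc; d₂ = 1/p₂ = 1/0.002913″ = 343.29 pc.
M₁ = m₁ − 5 log₁₀ d₁ + 5 = 10.99 − 11.7286 + 5 = 4.2614.
M₂ = 3.19 − 12.6783 + 5 = -4.4883.
L₁/L₂ = 10^(0.4(M₂ − M₁)) = 10^(0.4 × (-8.7497)) = 10^(-3.49988) = 0.00031632.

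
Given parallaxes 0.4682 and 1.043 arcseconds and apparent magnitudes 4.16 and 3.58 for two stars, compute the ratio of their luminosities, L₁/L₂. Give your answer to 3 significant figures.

L₁/L₂ = 2.91

d₁ = 1/p₁ = 1/0.4682″ = 2.1358 pc; d₂ = 1/p₂ = 1/1.043″ = 0.95877 pc.
M₁ = m₁ − 5 log₁₀ d₁ + 5 = 4.16 − 1.6478 + 5 = 7.5122.
M₂ = 3.58 − (-0.0914) + 5 = 8.6714.
L₁/L₂ = 10^(0.4(M₂ − M₁)) = 10^(0.4 × 1.1592) = 10^0.46368 = 2.9086.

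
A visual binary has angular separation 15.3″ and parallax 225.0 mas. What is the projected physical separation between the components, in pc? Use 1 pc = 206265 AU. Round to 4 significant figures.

0.0003297 pc

d = 1/p = 1/0.2250″ = 4.4444 pc.
At distance d (pc), an angle of θ arcsec spans θ·d AU: s = 15.3 × 4.4444 = 67.999 AU.
= 67.999 / 206265 = 0.00032967 pc.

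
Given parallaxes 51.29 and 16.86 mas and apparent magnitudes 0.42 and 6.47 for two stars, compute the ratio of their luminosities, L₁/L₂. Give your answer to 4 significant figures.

L₁/L₂ = 28.42

d₁ = 1/p₁ = 1/0.05129″ = 19.497 pc; d₂ = 1/p₂ = 1/0.01686″ = 59.312 pc.
M₁ = m₁ − 5 log₁₀ d₁ + 5 = 0.42 − 6.4498 + 5 = -1.0298.
M₂ = 6.47 − 8.8657 + 5 = 2.6043.
L₁/L₂ = 10^(0.4(M₂ − M₁)) = 10^(0.4 × 3.6341) = 10^1.45364 = 28.421.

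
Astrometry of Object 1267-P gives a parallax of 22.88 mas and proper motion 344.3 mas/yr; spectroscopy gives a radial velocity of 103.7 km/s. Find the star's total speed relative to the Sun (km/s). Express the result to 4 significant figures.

125.9 km/s

d = 1/p = 1/0.02288″ = 43.706 pc.
μ = 344.3 mas/yr = 0.3443 ″/yr.
v_t = 4.740 μ d = 4.740 × 0.3443 × 43.706 = 71.327 km/s.
v = √(v_r² + v_t²) = √(103.7² + 71.327²) = √15841.2 = 125.86 km/s.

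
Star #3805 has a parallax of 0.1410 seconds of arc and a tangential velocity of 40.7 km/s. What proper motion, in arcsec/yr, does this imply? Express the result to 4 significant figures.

1.211 arcsec/yr

d = 1/p = 1/0.1410″ = 7.0922 pc.
μ = v_t / (4.74 d) = 40.7 / (4.74 × 7.0922) = 40.7 / 33.617 = 1.2107 ″/yr.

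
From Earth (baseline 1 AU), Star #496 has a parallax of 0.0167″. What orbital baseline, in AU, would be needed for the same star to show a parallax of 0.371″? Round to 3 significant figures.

22.2 AU

Parallax scales linearly with baseline: p ∝ B, so B = p_target / p_Earth × 1 AU.
B = 0.371 / 0.0167 = 22.216 AU.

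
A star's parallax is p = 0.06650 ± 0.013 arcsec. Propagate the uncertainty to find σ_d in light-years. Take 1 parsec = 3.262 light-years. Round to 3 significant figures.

d = 1/p, so σ_d = σ_p / p².
σ_d = 0.0130 / (0.06650)² = 0.0130 / 0.0044223 = 2.9396 pc = 2.9396 × 3.262 ly = 9.589 ly.

9.59 ly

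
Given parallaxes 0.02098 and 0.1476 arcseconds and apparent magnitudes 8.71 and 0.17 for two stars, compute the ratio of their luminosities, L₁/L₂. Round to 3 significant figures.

d₁ = 1/p₁ = 1/0.02098″ = 47.664 pc; d₂ = 1/p₂ = 1/0.1476″ = 6.7751 pc.
M₁ = m₁ − 5 log₁₀ d₁ + 5 = 8.71 − 8.3910 + 5 = 5.3190.
M₂ = 0.17 − 4.1546 + 5 = 1.0154.
L₁/L₂ = 10^(0.4(M₂ − M₁)) = 10^(0.4 × (-4.3036)) = 10^(-1.72144) = 0.018992.

L₁/L₂ = 0.0190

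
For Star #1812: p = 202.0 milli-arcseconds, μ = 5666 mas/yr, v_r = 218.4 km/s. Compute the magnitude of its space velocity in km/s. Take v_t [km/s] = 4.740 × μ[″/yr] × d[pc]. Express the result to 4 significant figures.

d = 1/p = 1/0.2020″ = 4.9505 pc.
μ = 5666 mas/yr = 5.666 ″/yr.
v_t = 4.740 μ d = 4.740 × 5.666 × 4.9505 = 132.95 km/s.
v = √(v_r² + v_t²) = √(218.4² + 132.95²) = √65374.3 = 255.68 km/s.

255.7 km/s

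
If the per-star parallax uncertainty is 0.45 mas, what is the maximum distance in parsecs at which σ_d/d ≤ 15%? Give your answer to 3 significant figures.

σ_d/d = σ_p/p, so the condition is σ_p/p ≤ 0.15, i.e. p ≥ σ_p/0.15.
p_min = 0.45/0.15 = 3 mas = 0.003 arcsec.
d_max = 1/p_min = 1/0.003 = 333.33 pc.

333 pc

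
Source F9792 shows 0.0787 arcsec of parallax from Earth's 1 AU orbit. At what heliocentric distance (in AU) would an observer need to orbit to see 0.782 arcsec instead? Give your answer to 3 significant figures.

Parallax scales linearly with baseline: p ∝ B, so B = p_target / p_Earth × 1 AU.
B = 0.782 / 0.0787 = 9.9365 AU.

9.94 AU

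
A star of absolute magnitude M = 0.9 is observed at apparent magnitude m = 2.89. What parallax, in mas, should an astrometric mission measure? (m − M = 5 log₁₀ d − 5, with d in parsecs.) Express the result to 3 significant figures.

40.0 mas

m − M = 2.89 − 0.9 = 1.99.
d = 10^((m−M)/5 + 1) = 10^1.398 = 25.003 pc.
p = 1/d = 1/25.003 = 0.039995 arcsec = 39.995 mas.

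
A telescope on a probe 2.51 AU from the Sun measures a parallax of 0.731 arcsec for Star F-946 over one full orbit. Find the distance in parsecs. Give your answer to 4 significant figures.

3.434 pc

With baseline B (in AU) and parallax p (in arcsec), d = B/p parsecs.
d = 2.51 / 0.731 = 3.4337 pc.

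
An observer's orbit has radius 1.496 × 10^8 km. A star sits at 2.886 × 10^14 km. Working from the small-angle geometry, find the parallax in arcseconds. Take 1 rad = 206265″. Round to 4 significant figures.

θ ≈ B/d = (1.496 × 10^8) / (2.886 × 10^14) = 5.1836 × 10^-7 rad.
In arcseconds: 5.1836 × 10^-7 × 206265 = 0.10692″.

0.1069 arcsec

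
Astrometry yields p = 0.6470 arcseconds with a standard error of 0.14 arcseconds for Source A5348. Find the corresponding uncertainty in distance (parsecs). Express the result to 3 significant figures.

0.334 pc

d = 1/p, so σ_d = σ_p / p².
σ_d = 0.140 / (0.6470)² = 0.140 / 0.41861 = 0.33444 pc.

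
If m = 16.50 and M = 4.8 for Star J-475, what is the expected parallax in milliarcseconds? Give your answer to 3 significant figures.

m − M = 16.50 − 4.8 = 11.70.
d = 10^((m−M)/5 + 1) = 10^3.340 = 2187.8 pc.
p = 1/d = 1/2187.8 = 0.00045708 arcsec = 0.45708 mas.

0.457 mas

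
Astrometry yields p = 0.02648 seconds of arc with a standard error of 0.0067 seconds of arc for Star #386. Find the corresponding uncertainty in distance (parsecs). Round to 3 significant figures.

9.56 pc

d = 1/p, so σ_d = σ_p / p².
σ_d = 0.00670 / (0.02648)² = 0.00670 / 0.00070119 = 9.5552 pc.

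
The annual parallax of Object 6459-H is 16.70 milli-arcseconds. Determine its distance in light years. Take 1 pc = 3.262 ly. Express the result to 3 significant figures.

p = 16.70 milli-arcseconds = 0.01670 arcsec.
d = 1/p = 1/0.01670 = 59.88 pc.
In light-years: 59.88 × 3.262 = 195.33 ly.

195 light years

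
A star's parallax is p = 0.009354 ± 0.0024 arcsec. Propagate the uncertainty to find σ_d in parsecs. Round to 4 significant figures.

27.43 pc

d = 1/p, so σ_d = σ_p / p².
σ_d = 0.00240 / (0.009354)² = 0.00240 / 0.000087497 = 27.43 pc.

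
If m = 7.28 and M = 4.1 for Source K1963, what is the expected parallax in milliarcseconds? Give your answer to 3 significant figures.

23.1 mas

m − M = 7.28 − 4.1 = 3.18.
d = 10^((m−M)/5 + 1) = 10^1.636 = 43.251 pc.
p = 1/d = 1/43.251 = 0.023121 arcsec = 23.121 mas.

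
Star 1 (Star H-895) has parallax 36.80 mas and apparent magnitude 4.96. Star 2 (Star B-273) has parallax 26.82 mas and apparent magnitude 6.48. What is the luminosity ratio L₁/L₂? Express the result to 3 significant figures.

d₁ = 1/p₁ = 1/0.03680″ = 27.174 pc; d₂ = 1/p₂ = 1/0.02682″ = 37.286 pc.
M₁ = m₁ − 5 log₁₀ d₁ + 5 = 4.96 − 7.1708 + 5 = 2.7892.
M₂ = 6.48 − 7.8577 + 5 = 3.6223.
L₁/L₂ = 10^(0.4(M₂ − M₁)) = 10^(0.4 × 0.8331) = 10^0.33324 = 2.154.

L₁/L₂ = 2.15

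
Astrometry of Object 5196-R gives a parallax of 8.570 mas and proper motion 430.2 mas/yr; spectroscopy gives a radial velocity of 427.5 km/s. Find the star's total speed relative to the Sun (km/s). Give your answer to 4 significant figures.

d = 1/p = 1/0.008570″ = 116.69 pc.
μ = 430.2 mas/yr = 0.4302 ″/yr.
v_t = 4.740 μ d = 4.740 × 0.4302 × 116.69 = 237.95 km/s.
v = √(v_r² + v_t²) = √(427.5² + 237.95²) = √239376 = 489.26 km/s.

489.3 km/s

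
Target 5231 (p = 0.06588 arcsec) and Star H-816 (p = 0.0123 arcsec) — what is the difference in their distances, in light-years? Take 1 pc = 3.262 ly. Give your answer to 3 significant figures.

216 ly

d_A = 1/0.06588″ = 15.179 pc; d_B = 1/0.01230″ = 81.301 pc.
|d_B − d_A| = |81.301 − 15.179| = 66.122 pc = 66.122 × 3.262 ly = 215.69 ly.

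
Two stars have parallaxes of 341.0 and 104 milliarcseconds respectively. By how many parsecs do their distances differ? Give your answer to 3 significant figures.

6.68 pc

d_A = 1/0.3410″ = 2.9326 pc; d_B = 1/0.1040″ = 9.6154 pc.
|d_B − d_A| = |9.6154 − 2.9326| = 6.6828 pc.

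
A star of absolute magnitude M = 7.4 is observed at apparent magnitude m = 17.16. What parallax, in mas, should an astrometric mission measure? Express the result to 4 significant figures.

1.117 mas

m − M = 17.16 − 7.4 = 9.76.
d = 10^((m−M)/5 + 1) = 10^2.952 = 895.36 pc.
p = 1/d = 1/895.36 = 0.0011169 arcsec = 1.1169 mas.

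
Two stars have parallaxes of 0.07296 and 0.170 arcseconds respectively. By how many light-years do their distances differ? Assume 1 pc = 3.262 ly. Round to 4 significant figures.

d_A = 1/0.07296″ = 13.706 pc; d_B = 1/0.1700″ = 5.8824 pc.
|d_B − d_A| = |5.8824 − 13.706| = 7.8236 pc = 7.8236 × 3.262 ly = 25.521 ly.

25.52 ly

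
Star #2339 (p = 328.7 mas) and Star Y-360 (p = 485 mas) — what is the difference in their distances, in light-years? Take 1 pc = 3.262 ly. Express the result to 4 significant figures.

3.198 ly

d_A = 1/0.3287″ = 3.0423 pc; d_B = 1/0.4850″ = 2.0619 pc.
|d_B − d_A| = |2.0619 − 3.0423| = 0.9804 pc = 0.9804 × 3.262 ly = 3.1981 ly.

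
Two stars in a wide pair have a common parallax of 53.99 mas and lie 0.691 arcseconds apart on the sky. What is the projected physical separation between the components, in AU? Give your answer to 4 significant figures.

d = 1/p = 1/0.05399″ = 18.522 pc.
At distance d (pc), an angle of θ arcsec spans θ·d AU: s = 0.691 × 18.522 = 12.799 AU.

12.80 AU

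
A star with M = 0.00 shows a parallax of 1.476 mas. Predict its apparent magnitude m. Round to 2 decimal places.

m = 9.15

d = 1/p = 1/0.001476″ = 677.51 pc.
m − M = 5 log₁₀ d − 5 = 5 log₁₀(677.51) − 5 = 14.1546 − 5 = 9.1546.
m = M + (m − M) = 0.00 + 9.1546 = 9.15.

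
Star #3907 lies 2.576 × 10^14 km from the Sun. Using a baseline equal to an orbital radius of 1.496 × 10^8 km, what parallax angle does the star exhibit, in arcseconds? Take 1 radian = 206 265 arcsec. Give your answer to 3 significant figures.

θ ≈ B/d = (1.496 × 10^8) / (2.576 × 10^14) = 5.8075 × 10^-7 rad.
In arcseconds: 5.8075 × 10^-7 × 206265 = 0.11979″.

0.120 arcsec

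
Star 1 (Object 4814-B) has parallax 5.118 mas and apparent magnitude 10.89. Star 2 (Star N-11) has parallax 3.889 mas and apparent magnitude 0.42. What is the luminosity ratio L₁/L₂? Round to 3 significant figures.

d₁ = 1/p₁ = 1/0.005118″ = 195.39 pc; d₂ = 1/p₂ = 1/0.003889″ = 257.14 pc.
M₁ = m₁ − 5 log₁₀ d₁ + 5 = 10.89 − 11.4545 + 5 = 4.4355.
M₂ = 0.42 − 12.0508 + 5 = -6.6308.
L₁/L₂ = 10^(0.4(M₂ − M₁)) = 10^(0.4 × (-11.0663)) = 10^(-4.42652) = 0.000037452.

L₁/L₂ = 3.75 × 10^-5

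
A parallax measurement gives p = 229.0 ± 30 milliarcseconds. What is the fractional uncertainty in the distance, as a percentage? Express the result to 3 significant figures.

For d = 1/p, |σ_d/d| = |σ_p/p|.
σ_p/p = 30 / 229.0 = 0.131 = 13.1%.

13.1%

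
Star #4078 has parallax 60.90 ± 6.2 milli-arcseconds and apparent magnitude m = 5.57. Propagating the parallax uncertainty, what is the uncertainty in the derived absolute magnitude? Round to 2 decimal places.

σ_M = 0.22 mag

M = m − 5 log₁₀ d + 5 = m + 5 log₁₀ p + 5, so ∂M/∂p = 5/(p ln 10).
σ_M = (5/ln 10) · (σ_p/p) = 2.1715 × 6.2/60.90 = 2.1715 × 0.10181 = 0.22108.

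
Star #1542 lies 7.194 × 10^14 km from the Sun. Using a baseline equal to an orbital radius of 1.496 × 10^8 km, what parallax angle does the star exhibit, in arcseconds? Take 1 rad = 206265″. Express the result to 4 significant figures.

0.04289 arcsec

θ ≈ B/d = (1.496 × 10^8) / (7.194 × 10^14) = 2.0795 × 10^-7 rad.
In arcseconds: 2.0795 × 10^-7 × 206265 = 0.042893″.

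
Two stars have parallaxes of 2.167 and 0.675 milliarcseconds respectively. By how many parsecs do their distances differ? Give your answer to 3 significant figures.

d_A = 1/0.002167″ = 461.47 pc; d_B = 1/0.0006750″ = 1481.5 pc.
|d_B − d_A| = |1481.5 − 461.47| = 1020 pc.

1020 pc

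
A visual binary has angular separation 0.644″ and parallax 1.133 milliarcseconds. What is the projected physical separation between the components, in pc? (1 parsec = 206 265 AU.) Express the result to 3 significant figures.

d = 1/p = 1/0.001133″ = 882.61 pc.
At distance d (pc), an angle of θ arcsec spans θ·d AU: s = 0.644 × 882.61 = 568.4 AU.
= 568.4 / 206265 = 0.0027557 pc.

0.00276 pc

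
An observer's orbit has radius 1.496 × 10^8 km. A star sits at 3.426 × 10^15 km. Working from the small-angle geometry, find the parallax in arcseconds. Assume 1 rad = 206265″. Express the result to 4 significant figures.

0.009007 arcsec

θ ≈ B/d = (1.496 × 10^8) / (3.426 × 10^15) = 4.3666 × 10^-8 rad.
In arcseconds: 4.3666 × 10^-8 × 206265 = 0.0090068″.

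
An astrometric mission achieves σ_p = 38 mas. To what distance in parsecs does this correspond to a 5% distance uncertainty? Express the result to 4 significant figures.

σ_d/d = σ_p/p, so the condition is σ_p/p ≤ 0.05, i.e. p ≥ σ_p/0.05.
p_min = 38/0.05 = 760 mas = 0.76 arcsec.
d_max = 1/p_min = 1/0.76 = 1.3158 pc.

1.316 pc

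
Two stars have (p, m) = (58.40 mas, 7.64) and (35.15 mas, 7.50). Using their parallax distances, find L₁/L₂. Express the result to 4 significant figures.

d₁ = 1/p₁ = 1/0.05840″ = 17.123 pc; d₂ = 1/p₂ = 1/0.03515″ = 28.45 pc.
M₁ = m₁ − 5 log₁₀ d₁ + 5 = 7.64 − 6.1679 + 5 = 6.4721.
M₂ = 7.50 − 7.2704 + 5 = 5.2296.
L₁/L₂ = 10^(0.4(M₂ − M₁)) = 10^(0.4 × (-1.2425)) = 10^(-0.49700) = 0.31842.

L₁/L₂ = 0.3184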